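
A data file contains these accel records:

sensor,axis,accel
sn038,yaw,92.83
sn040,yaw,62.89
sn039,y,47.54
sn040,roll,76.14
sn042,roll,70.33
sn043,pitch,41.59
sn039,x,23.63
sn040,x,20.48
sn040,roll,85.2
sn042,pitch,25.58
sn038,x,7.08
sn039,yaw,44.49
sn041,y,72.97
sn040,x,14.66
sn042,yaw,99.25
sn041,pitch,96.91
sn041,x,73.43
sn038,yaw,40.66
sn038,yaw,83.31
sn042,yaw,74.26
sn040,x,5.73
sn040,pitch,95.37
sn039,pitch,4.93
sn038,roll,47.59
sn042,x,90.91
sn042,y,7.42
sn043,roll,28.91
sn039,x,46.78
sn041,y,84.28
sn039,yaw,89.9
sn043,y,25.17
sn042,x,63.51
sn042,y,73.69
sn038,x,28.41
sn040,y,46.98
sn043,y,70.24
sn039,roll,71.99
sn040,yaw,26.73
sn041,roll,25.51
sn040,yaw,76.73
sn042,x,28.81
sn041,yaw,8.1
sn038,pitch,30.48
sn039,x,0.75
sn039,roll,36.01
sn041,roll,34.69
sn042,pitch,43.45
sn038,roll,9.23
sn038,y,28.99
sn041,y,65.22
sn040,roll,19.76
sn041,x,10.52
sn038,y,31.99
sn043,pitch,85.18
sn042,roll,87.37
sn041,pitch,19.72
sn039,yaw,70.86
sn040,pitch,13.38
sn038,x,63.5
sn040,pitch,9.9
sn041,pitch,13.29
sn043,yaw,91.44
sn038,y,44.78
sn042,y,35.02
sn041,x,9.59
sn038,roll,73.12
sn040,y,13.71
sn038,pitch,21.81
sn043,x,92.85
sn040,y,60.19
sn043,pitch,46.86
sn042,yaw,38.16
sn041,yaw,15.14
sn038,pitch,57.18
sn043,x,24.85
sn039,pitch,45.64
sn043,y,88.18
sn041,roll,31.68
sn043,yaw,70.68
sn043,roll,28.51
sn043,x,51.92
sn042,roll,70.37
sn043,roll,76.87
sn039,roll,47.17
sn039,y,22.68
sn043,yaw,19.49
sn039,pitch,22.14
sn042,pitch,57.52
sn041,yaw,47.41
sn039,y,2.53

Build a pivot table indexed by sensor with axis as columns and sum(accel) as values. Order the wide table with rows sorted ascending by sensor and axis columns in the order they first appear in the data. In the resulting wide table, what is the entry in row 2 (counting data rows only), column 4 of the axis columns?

With rows sorted ascending by sensor, row 2 is sensor=sn039. axis columns in first-appearance order: yaw, y, roll, pitch, x; column 4 is pitch.
Long rows with sensor=sn039, axis=pitch: 4.93 + 45.64 + 22.14 = 72.71.

72.71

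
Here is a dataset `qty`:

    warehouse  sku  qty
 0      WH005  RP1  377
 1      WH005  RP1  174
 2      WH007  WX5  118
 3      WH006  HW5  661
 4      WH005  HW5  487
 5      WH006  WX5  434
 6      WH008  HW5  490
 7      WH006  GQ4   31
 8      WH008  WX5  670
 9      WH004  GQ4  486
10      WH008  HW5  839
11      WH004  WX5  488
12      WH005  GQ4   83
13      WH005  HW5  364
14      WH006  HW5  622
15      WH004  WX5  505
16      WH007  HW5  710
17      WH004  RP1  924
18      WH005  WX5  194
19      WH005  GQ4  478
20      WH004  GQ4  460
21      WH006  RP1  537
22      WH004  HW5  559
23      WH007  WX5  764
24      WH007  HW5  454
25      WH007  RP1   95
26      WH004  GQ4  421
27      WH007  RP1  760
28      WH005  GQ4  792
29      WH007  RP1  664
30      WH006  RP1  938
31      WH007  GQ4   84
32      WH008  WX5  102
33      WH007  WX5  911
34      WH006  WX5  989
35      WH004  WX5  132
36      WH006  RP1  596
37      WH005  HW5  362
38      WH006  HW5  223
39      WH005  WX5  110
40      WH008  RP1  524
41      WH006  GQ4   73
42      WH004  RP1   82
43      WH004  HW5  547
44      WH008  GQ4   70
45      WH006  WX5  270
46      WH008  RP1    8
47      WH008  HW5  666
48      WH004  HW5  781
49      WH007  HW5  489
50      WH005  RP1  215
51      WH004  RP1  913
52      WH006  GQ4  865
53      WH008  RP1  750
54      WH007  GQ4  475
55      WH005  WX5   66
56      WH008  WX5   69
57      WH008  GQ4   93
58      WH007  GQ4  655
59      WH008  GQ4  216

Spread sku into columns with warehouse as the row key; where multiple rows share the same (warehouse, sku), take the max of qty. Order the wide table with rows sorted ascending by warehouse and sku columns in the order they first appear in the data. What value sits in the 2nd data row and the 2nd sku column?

With rows sorted ascending by warehouse, row 2 is warehouse=WH005. sku columns in first-appearance order: RP1, WX5, HW5, GQ4; column 2 is WX5.
Long rows with warehouse=WH005, sku=WX5: max(194, 110, 66) = 194.

194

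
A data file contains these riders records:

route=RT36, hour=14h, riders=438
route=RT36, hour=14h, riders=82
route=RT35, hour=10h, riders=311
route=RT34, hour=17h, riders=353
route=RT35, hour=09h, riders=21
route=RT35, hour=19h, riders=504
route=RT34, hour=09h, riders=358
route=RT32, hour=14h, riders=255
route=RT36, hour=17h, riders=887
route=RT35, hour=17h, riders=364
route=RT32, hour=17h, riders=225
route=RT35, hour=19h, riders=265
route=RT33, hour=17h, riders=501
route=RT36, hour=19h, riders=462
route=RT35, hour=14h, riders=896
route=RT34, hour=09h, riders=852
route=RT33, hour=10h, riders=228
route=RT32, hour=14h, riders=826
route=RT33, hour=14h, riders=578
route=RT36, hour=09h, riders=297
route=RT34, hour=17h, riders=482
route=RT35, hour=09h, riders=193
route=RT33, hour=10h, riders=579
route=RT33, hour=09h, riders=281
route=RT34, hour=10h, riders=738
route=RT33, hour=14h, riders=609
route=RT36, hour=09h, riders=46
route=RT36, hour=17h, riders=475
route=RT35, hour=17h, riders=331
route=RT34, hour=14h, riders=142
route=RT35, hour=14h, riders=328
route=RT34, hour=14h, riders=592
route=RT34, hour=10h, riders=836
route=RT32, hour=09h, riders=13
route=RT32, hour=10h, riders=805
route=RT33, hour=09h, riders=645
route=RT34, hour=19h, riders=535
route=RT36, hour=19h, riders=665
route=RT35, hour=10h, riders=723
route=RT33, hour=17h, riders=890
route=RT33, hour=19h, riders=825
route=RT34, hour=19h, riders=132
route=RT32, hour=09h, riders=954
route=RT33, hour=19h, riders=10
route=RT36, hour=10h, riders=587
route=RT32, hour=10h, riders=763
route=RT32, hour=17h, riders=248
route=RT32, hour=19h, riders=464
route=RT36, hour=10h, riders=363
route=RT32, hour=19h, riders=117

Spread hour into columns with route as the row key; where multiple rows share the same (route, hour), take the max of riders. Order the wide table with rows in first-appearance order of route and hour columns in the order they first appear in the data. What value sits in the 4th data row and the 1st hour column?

With rows in first-appearance order of route, row 4 is route=RT32. hour columns in first-appearance order: 14h, 10h, 17h, 09h, 19h; column 1 is 14h.
Long rows with route=RT32, hour=14h: max(255, 826) = 826.

826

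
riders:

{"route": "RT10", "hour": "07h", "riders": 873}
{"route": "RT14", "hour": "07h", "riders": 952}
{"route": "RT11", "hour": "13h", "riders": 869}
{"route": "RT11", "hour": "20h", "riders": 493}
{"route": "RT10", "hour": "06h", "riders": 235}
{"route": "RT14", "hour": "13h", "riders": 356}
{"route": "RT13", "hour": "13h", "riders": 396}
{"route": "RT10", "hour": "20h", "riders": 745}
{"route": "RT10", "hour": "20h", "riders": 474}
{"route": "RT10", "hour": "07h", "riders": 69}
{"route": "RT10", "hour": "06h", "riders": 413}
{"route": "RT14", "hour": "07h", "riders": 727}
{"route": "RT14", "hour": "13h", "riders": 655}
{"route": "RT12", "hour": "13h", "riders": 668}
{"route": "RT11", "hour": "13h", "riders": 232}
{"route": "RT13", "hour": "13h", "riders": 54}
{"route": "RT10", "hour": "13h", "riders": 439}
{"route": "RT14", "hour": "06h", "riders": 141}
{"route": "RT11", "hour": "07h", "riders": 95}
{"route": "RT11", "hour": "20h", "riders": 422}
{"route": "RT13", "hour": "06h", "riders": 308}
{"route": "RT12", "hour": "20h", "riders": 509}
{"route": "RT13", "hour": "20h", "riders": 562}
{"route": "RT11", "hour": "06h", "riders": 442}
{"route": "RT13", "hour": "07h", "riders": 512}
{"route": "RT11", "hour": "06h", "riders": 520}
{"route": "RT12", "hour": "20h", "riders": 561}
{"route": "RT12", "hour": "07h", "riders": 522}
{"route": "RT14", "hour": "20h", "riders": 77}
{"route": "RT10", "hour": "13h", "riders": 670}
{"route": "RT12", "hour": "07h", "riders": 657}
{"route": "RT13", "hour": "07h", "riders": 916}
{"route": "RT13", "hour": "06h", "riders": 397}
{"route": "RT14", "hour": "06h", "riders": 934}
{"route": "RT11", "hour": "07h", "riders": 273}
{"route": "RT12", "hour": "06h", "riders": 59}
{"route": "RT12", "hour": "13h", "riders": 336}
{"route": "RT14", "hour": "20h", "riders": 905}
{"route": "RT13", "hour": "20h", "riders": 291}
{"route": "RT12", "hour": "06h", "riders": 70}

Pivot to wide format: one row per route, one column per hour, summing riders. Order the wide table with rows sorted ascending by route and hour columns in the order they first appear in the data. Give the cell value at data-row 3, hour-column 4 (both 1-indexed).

With rows sorted ascending by route, row 3 is route=RT12. hour columns in first-appearance order: 07h, 13h, 20h, 06h; column 4 is 06h.
Long rows with route=RT12, hour=06h: 59 + 70 = 129.

129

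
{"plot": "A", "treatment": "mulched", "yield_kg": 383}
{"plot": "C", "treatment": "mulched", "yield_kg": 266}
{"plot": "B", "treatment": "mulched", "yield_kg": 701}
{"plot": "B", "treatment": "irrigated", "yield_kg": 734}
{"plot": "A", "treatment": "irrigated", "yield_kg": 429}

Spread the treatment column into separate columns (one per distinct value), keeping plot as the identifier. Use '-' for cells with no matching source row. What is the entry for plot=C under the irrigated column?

-

No long-format row has plot=C and treatment=irrigated, so the cell is -.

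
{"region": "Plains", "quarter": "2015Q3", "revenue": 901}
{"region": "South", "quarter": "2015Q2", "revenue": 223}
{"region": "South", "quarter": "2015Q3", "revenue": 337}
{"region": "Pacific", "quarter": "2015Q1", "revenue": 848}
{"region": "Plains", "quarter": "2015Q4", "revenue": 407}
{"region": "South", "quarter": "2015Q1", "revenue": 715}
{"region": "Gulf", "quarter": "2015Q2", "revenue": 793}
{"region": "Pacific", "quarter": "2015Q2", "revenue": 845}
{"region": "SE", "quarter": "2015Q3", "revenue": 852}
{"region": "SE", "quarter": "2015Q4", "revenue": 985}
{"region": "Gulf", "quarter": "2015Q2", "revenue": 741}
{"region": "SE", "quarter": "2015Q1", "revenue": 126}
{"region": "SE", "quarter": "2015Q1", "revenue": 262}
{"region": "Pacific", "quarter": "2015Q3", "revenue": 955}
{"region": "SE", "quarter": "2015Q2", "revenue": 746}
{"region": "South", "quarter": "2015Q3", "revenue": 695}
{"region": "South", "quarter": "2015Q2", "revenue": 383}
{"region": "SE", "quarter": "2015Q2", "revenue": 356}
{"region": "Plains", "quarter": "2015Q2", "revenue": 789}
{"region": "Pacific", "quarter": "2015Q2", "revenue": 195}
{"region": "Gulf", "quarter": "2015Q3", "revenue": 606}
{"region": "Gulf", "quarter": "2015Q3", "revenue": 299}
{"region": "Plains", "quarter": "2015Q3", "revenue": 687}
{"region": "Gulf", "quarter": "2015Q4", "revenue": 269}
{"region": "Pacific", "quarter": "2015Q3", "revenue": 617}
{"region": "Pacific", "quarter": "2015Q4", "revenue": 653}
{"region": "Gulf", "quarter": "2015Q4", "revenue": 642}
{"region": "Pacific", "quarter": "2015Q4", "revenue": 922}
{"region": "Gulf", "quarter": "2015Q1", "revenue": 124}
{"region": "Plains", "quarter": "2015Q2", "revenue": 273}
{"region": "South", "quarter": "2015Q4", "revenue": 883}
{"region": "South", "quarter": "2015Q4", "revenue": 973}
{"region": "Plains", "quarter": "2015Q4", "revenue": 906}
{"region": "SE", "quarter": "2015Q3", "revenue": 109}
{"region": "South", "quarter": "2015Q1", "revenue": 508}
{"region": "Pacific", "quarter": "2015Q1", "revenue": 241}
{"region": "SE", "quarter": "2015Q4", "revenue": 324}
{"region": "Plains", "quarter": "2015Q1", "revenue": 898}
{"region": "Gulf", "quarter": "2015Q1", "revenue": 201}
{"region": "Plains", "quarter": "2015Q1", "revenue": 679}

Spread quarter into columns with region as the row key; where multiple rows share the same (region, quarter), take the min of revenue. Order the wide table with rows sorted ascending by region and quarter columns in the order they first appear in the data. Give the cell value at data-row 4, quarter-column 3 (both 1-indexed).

126

With rows sorted ascending by region, row 4 is region=SE. quarter columns in first-appearance order: 2015Q3, 2015Q2, 2015Q1, 2015Q4; column 3 is 2015Q1.
Long rows with region=SE, quarter=2015Q1: min(126, 262) = 126.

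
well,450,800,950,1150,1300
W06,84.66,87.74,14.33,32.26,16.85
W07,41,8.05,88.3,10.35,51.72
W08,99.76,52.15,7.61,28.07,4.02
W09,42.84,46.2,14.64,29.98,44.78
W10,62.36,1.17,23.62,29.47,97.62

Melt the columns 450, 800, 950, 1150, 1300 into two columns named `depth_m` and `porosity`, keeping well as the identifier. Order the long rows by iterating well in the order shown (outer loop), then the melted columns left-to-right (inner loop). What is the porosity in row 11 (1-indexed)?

25 rows total (5 × 5). Row 11: index ⌊(11-1)/5⌋ = 2 into well → W08; (11-1) mod 5 = 0 into the melted columns → 450.
So row 11 is (W08, 450, 99.76); porosity = 99.76.

99.76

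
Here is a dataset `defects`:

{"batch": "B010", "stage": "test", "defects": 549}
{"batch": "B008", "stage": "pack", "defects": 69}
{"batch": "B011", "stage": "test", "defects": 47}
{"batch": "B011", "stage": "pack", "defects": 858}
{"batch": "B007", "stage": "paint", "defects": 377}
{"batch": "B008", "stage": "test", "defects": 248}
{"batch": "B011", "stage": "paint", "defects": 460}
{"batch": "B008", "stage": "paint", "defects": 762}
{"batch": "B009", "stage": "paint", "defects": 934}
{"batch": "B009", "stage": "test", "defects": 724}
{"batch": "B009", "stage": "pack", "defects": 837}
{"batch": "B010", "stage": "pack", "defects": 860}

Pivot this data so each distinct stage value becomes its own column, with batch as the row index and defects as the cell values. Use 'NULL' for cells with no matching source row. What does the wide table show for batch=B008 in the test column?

The long row with batch=B008, stage=test has defects=248.

248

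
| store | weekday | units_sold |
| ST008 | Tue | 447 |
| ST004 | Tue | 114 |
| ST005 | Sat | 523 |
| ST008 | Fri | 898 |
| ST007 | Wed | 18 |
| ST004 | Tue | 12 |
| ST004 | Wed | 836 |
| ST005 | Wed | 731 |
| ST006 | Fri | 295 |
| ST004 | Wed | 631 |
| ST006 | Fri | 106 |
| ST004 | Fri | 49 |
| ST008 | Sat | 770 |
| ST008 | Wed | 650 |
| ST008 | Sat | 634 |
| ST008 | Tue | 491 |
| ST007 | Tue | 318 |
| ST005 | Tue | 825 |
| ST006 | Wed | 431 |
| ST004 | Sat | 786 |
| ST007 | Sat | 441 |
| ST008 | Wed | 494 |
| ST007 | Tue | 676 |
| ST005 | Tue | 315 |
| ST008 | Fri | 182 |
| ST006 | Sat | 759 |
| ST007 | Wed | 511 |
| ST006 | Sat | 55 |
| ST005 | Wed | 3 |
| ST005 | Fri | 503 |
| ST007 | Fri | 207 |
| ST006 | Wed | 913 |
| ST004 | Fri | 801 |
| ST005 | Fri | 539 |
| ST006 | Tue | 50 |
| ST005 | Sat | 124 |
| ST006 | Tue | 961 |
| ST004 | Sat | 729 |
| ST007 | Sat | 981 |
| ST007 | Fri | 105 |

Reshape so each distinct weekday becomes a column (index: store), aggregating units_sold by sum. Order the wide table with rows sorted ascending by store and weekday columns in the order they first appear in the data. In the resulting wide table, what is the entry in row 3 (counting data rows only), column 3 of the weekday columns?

401

With rows sorted ascending by store, row 3 is store=ST006. weekday columns in first-appearance order: Tue, Sat, Fri, Wed; column 3 is Fri.
Long rows with store=ST006, weekday=Fri: 295 + 106 = 401.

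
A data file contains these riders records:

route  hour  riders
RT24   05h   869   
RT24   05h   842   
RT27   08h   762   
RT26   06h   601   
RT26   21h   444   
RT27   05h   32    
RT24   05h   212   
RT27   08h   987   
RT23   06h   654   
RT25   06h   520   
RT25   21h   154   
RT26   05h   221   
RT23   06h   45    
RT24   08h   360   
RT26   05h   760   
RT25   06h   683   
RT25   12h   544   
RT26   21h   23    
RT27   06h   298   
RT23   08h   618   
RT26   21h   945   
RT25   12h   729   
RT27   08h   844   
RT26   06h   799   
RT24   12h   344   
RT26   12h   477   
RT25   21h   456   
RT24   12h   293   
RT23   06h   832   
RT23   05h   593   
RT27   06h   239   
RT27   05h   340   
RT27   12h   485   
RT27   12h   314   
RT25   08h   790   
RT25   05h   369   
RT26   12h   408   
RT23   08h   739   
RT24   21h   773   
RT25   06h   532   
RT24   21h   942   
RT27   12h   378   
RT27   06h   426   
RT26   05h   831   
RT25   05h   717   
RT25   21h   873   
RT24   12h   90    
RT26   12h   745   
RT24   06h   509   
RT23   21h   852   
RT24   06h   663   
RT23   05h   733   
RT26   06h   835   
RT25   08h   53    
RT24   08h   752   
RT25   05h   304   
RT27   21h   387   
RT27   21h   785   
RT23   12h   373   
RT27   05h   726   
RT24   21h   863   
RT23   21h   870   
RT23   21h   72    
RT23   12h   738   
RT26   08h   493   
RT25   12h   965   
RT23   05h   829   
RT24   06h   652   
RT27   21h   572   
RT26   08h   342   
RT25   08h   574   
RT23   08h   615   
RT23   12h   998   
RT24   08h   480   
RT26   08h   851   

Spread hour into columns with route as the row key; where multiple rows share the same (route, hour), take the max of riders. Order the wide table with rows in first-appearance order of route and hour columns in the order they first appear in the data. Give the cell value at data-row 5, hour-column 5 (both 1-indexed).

965

With rows in first-appearance order of route, row 5 is route=RT25. hour columns in first-appearance order: 05h, 08h, 06h, 21h, 12h; column 5 is 12h.
Long rows with route=RT25, hour=12h: max(544, 729, 965) = 965.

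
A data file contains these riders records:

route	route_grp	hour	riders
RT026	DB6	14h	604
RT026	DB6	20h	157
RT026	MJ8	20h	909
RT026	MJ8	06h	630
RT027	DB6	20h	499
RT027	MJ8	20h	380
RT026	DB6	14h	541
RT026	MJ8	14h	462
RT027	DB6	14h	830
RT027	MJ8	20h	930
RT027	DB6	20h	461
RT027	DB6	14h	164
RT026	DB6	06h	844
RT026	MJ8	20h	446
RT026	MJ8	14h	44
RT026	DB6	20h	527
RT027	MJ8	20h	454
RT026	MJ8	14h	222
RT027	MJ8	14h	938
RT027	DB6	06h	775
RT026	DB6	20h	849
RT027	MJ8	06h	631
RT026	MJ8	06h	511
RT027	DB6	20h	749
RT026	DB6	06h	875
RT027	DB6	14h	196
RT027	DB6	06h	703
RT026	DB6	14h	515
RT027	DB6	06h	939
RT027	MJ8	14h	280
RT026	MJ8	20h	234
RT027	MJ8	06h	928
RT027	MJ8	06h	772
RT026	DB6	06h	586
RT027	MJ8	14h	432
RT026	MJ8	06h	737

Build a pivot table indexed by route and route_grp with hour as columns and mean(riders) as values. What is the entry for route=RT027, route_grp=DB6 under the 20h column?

569.67

Rows with route=RT027, route_grp=DB6 and hour=20h: riders values are 499, 461, 749.
(499 + 461 + 749) / 3 = 569.67.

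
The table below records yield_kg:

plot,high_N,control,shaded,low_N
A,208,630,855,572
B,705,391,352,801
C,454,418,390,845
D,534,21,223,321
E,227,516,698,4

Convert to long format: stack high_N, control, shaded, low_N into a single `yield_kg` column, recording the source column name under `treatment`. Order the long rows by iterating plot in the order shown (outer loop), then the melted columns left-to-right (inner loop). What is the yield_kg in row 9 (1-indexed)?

20 rows total (5 × 4). Row 9: index ⌊(9-1)/4⌋ = 2 into plot → C; (9-1) mod 4 = 0 into the melted columns → high_N.
So row 9 is (C, high_N, 454); yield_kg = 454.

454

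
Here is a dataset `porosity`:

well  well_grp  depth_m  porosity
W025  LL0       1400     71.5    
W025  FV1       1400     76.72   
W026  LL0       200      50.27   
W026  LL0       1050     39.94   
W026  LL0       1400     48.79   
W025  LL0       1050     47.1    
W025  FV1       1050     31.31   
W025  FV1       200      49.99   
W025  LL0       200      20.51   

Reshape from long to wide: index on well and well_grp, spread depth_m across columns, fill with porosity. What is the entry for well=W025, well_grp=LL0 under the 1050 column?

Wide layout: rows indexed by well and well_grp, columns are the 3 distinct depth_m values (1400, 200, 1050).
Cell (well=W025, well_grp=LL0, depth_m=1050) draws from the long row where well=W025, well_grp=LL0 and depth_m=1050, which has porosity=47.1.

47.1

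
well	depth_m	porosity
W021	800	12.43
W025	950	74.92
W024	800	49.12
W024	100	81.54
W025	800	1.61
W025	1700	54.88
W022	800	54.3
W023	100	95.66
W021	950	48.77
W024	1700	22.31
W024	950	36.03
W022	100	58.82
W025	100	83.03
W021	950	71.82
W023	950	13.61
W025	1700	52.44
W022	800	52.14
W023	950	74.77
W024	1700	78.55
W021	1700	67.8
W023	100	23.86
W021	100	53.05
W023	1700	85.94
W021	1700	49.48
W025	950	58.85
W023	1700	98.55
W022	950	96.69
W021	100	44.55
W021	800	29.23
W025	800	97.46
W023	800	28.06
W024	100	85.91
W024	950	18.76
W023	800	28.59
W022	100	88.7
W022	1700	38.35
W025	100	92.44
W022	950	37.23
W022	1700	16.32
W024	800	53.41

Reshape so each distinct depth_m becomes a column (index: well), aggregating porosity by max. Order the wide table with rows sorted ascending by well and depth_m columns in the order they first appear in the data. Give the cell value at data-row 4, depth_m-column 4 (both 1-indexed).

With rows sorted ascending by well, row 4 is well=W024. depth_m columns in first-appearance order: 800, 950, 100, 1700; column 4 is 1700.
Long rows with well=W024, depth_m=1700: max(22.31, 78.55) = 78.55.

78.55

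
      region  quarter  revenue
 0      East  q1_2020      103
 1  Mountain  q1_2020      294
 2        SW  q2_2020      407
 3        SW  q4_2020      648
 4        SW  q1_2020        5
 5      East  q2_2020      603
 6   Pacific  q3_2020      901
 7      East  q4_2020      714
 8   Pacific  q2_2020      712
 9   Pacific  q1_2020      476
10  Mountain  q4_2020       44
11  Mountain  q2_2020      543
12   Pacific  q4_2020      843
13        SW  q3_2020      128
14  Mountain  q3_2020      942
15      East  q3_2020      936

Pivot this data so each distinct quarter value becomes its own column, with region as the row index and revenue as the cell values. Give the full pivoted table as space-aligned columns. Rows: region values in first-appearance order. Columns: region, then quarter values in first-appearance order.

Columns: region plus the 4 distinct quarter values (q1_2020, q2_2020, q4_2020, q3_2020).
For example, row East column q1_2020 takes revenue=103 from the long row (East, q1_2020).

region    q1_2020  q2_2020  q4_2020  q3_2020
East      103      603      714      936    
Mountain  294      543      44       942    
SW        5        407      648      128    
Pacific   476      712      843      901    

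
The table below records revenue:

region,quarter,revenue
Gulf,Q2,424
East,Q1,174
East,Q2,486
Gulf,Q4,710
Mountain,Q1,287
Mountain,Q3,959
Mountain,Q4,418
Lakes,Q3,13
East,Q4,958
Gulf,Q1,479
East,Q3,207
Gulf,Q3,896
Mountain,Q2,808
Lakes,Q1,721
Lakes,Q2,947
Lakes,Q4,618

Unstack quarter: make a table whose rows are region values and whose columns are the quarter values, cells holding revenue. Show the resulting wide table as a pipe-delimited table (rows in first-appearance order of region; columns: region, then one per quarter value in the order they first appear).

Columns: region plus the 4 distinct quarter values (Q2, Q1, Q4, Q3).
For example, row Gulf column Q2 takes revenue=424 from the long row (Gulf, Q2).

| region | Q2 | Q1 | Q4 | Q3 |
| Gulf | 424 | 479 | 710 | 896 |
| East | 486 | 174 | 958 | 207 |
| Mountain | 808 | 287 | 418 | 959 |
| Lakes | 947 | 721 | 618 | 13 |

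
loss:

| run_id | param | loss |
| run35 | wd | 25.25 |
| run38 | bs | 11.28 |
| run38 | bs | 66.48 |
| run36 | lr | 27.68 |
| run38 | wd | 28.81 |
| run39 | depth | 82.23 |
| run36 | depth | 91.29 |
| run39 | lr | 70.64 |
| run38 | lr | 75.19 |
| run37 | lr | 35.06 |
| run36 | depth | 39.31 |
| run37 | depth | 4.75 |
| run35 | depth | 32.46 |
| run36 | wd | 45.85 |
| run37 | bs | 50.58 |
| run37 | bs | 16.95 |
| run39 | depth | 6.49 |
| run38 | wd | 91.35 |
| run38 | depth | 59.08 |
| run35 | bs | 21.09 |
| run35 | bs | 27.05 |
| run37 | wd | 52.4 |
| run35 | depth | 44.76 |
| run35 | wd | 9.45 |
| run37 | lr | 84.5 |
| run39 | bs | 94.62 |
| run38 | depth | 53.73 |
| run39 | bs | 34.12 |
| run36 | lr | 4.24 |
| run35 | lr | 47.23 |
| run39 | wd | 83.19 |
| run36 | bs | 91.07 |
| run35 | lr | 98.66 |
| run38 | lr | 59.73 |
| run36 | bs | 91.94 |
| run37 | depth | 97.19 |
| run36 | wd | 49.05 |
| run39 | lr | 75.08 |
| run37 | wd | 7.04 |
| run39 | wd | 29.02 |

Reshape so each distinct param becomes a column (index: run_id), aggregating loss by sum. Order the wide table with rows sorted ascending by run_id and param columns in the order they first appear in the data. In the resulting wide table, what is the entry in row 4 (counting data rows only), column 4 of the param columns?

112.81

With rows sorted ascending by run_id, row 4 is run_id=run38. param columns in first-appearance order: wd, bs, lr, depth; column 4 is depth.
Long rows with run_id=run38, param=depth: 59.08 + 53.73 = 112.81.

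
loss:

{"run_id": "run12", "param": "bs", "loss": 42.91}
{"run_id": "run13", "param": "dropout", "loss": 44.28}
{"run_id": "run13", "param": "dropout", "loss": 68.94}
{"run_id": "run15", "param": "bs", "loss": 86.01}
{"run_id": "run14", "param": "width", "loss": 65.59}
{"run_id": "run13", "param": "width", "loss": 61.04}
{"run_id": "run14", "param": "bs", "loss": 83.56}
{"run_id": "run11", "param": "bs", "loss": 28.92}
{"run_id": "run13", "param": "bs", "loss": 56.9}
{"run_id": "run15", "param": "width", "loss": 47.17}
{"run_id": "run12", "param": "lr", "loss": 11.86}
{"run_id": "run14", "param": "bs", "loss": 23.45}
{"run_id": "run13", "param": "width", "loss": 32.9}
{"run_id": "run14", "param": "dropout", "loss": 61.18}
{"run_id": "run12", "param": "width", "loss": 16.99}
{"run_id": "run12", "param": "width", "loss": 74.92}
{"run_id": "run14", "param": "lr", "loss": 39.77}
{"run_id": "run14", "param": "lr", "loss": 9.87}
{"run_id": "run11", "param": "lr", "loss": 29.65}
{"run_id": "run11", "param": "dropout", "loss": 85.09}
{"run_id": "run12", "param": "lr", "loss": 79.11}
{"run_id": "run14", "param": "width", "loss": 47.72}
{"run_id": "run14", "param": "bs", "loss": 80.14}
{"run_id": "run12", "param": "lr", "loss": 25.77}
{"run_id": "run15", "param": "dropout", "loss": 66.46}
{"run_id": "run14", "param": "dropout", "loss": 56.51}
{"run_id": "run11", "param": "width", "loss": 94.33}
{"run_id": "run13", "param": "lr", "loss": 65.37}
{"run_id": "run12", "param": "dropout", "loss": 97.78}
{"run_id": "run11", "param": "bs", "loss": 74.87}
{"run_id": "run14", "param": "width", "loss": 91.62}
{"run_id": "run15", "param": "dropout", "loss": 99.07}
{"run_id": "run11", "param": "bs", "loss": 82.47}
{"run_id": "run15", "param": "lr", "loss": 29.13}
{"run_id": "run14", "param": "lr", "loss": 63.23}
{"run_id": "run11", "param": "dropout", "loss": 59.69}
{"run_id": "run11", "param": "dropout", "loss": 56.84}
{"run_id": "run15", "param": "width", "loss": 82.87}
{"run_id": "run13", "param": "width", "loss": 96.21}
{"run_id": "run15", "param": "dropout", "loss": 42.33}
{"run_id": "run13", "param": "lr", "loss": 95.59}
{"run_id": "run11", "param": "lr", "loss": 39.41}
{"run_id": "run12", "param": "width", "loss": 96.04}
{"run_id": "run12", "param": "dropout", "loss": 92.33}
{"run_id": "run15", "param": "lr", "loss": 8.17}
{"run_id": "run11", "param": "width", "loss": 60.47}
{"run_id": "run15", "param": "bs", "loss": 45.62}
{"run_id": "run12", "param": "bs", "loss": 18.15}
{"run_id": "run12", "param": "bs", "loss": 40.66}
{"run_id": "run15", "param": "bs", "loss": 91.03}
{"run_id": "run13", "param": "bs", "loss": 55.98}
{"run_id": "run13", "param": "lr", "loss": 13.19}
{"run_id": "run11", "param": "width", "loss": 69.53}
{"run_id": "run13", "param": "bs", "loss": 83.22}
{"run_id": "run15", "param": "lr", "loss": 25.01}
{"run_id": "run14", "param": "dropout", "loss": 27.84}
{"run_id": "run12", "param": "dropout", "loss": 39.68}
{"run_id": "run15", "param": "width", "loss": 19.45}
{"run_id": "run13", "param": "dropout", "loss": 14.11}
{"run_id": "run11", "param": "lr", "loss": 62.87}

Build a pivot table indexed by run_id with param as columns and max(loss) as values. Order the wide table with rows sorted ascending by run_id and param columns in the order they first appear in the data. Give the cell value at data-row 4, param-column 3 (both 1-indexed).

With rows sorted ascending by run_id, row 4 is run_id=run14. param columns in first-appearance order: bs, dropout, width, lr; column 3 is width.
Long rows with run_id=run14, param=width: max(65.59, 47.72, 91.62) = 91.62.

91.62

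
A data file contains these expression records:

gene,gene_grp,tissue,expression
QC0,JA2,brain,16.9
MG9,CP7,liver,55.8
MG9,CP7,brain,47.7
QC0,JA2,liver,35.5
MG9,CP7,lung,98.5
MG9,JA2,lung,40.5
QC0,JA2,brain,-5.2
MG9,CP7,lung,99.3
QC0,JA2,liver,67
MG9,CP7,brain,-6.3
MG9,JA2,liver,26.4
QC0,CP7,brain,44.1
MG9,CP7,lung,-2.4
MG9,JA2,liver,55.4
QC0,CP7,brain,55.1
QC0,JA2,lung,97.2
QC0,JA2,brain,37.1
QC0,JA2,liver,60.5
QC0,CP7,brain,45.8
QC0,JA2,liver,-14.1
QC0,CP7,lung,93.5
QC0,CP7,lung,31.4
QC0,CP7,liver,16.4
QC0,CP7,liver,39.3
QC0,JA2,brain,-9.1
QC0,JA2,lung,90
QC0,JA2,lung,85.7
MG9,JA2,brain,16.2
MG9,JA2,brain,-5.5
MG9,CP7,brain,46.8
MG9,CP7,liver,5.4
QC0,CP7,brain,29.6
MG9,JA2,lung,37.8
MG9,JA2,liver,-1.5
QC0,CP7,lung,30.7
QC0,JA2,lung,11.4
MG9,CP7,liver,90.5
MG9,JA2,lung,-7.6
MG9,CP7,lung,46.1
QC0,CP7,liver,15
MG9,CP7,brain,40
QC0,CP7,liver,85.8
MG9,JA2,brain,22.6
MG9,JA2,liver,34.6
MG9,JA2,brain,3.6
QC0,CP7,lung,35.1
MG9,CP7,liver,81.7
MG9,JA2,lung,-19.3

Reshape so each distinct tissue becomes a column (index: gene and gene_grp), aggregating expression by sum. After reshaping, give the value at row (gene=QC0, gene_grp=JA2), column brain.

Rows with gene=QC0, gene_grp=JA2 and tissue=brain: expression values are 16.9, -5.2, 37.1, -9.1.
16.9 + -5.2 + 37.1 + -9.1 = 39.7.

39.7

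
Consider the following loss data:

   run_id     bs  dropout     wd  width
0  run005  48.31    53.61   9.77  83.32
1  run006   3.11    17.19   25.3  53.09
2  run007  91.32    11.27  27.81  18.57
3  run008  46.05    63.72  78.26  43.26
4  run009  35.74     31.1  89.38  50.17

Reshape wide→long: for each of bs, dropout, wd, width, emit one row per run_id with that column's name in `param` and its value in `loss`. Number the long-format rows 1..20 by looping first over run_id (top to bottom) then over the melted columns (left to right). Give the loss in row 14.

20 rows total (5 × 4). Row 14: index ⌊(14-1)/4⌋ = 3 into run_id → run008; (14-1) mod 4 = 1 into the melted columns → dropout.
So row 14 is (run008, dropout, 63.72); loss = 63.72.

63.72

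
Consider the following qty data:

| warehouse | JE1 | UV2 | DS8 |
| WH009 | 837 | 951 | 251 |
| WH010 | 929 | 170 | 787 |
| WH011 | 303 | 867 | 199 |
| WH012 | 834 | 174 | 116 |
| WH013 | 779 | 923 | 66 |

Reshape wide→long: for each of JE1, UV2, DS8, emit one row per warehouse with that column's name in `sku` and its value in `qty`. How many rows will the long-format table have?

15

5 warehouse values × 3 melted columns = 15 rows.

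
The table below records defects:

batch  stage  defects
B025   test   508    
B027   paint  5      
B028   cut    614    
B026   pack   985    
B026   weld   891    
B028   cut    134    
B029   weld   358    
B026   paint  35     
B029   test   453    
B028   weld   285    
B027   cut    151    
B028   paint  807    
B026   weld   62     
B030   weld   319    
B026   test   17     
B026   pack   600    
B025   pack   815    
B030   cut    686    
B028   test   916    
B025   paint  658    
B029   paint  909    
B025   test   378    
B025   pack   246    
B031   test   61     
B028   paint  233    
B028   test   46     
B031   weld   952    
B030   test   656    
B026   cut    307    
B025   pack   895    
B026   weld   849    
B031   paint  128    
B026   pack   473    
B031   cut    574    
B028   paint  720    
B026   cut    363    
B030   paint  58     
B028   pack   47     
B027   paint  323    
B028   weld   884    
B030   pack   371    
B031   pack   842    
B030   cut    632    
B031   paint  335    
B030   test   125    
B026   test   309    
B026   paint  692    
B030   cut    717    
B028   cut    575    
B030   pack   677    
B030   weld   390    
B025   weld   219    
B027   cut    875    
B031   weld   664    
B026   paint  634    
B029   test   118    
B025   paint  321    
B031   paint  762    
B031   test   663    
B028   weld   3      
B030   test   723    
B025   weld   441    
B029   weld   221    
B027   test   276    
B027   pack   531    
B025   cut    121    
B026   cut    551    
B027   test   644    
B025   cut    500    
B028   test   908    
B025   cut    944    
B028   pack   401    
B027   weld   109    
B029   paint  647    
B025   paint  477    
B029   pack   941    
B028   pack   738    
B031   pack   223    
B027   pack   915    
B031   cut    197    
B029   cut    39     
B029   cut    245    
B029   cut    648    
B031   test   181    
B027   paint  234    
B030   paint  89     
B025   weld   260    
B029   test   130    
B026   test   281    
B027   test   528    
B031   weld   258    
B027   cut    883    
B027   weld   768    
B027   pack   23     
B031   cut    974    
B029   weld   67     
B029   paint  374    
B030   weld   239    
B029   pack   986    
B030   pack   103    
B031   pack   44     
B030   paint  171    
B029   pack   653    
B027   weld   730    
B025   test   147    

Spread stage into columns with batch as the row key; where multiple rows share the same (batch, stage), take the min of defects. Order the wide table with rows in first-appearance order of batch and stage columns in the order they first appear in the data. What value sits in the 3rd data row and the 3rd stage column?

With rows in first-appearance order of batch, row 3 is batch=B028. stage columns in first-appearance order: test, paint, cut, pack, weld; column 3 is cut.
Long rows with batch=B028, stage=cut: min(614, 134, 575) = 134.

134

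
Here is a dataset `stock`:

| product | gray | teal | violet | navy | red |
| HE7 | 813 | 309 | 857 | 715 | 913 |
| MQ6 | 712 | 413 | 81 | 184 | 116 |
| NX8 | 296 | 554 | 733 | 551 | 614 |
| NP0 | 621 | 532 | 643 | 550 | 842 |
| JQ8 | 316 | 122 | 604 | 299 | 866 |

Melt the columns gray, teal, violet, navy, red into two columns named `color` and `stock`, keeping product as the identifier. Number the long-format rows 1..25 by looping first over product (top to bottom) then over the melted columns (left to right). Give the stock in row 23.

25 rows total (5 × 5). Row 23: index ⌊(23-1)/5⌋ = 4 into product → JQ8; (23-1) mod 5 = 2 into the melted columns → violet.
So row 23 is (JQ8, violet, 604); stock = 604.

604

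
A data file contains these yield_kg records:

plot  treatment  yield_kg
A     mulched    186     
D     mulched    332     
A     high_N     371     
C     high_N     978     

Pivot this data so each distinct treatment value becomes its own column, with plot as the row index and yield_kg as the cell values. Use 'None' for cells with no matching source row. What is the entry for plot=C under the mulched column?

No long-format row has plot=C and treatment=mulched, so the cell is None.

None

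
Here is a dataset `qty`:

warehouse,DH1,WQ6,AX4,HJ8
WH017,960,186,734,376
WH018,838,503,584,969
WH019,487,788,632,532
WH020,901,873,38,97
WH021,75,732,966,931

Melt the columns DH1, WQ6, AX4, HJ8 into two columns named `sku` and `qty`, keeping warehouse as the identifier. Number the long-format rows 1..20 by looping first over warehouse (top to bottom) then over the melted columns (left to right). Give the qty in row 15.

38

20 rows total (5 × 4). Row 15: index ⌊(15-1)/4⌋ = 3 into warehouse → WH020; (15-1) mod 4 = 2 into the melted columns → AX4.
So row 15 is (WH020, AX4, 38); qty = 38.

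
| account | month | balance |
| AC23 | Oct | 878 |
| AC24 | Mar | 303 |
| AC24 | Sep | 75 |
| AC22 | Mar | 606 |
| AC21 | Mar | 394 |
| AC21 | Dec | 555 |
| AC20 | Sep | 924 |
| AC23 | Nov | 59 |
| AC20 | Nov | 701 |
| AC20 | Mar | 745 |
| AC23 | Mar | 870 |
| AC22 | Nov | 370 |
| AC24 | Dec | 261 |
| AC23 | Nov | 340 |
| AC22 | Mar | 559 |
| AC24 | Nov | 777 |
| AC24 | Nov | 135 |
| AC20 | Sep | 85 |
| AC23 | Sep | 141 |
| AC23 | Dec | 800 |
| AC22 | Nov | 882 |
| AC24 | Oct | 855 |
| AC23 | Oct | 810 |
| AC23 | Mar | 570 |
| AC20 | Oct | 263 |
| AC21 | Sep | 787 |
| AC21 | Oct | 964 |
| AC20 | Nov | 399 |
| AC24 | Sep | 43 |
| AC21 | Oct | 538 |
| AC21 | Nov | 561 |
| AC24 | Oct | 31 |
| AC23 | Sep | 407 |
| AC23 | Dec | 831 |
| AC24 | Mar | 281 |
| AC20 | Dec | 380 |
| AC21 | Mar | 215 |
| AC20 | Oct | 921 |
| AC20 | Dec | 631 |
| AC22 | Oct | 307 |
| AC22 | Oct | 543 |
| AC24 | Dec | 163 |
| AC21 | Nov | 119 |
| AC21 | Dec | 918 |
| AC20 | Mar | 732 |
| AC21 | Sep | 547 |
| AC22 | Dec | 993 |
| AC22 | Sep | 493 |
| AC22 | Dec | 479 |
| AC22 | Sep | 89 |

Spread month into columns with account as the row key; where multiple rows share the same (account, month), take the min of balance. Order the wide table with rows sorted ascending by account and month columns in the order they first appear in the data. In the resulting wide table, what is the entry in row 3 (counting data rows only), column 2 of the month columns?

559

With rows sorted ascending by account, row 3 is account=AC22. month columns in first-appearance order: Oct, Mar, Sep, Dec, Nov; column 2 is Mar.
Long rows with account=AC22, month=Mar: min(606, 559) = 559.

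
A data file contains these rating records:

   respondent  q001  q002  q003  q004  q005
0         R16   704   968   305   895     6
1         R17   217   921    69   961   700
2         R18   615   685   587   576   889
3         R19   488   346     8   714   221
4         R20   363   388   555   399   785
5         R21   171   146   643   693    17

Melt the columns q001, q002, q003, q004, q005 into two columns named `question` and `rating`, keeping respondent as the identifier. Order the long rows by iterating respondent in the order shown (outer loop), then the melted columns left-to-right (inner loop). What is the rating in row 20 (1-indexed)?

30 rows total (6 × 5). Row 20: index ⌊(20-1)/5⌋ = 3 into respondent → R19; (20-1) mod 5 = 4 into the melted columns → q005.
So row 20 is (R19, q005, 221); rating = 221.

221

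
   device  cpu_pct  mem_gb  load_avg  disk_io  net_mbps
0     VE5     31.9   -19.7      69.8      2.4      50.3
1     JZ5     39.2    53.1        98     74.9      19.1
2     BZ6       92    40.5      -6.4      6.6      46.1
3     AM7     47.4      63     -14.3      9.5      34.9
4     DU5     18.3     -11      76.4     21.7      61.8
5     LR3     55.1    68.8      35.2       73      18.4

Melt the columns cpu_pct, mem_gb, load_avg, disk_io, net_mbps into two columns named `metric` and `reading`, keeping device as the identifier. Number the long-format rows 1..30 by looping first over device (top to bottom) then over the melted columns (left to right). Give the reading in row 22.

-11

30 rows total (6 × 5). Row 22: index ⌊(22-1)/5⌋ = 4 into device → DU5; (22-1) mod 5 = 1 into the melted columns → mem_gb.
So row 22 is (DU5, mem_gb, -11); reading = -11.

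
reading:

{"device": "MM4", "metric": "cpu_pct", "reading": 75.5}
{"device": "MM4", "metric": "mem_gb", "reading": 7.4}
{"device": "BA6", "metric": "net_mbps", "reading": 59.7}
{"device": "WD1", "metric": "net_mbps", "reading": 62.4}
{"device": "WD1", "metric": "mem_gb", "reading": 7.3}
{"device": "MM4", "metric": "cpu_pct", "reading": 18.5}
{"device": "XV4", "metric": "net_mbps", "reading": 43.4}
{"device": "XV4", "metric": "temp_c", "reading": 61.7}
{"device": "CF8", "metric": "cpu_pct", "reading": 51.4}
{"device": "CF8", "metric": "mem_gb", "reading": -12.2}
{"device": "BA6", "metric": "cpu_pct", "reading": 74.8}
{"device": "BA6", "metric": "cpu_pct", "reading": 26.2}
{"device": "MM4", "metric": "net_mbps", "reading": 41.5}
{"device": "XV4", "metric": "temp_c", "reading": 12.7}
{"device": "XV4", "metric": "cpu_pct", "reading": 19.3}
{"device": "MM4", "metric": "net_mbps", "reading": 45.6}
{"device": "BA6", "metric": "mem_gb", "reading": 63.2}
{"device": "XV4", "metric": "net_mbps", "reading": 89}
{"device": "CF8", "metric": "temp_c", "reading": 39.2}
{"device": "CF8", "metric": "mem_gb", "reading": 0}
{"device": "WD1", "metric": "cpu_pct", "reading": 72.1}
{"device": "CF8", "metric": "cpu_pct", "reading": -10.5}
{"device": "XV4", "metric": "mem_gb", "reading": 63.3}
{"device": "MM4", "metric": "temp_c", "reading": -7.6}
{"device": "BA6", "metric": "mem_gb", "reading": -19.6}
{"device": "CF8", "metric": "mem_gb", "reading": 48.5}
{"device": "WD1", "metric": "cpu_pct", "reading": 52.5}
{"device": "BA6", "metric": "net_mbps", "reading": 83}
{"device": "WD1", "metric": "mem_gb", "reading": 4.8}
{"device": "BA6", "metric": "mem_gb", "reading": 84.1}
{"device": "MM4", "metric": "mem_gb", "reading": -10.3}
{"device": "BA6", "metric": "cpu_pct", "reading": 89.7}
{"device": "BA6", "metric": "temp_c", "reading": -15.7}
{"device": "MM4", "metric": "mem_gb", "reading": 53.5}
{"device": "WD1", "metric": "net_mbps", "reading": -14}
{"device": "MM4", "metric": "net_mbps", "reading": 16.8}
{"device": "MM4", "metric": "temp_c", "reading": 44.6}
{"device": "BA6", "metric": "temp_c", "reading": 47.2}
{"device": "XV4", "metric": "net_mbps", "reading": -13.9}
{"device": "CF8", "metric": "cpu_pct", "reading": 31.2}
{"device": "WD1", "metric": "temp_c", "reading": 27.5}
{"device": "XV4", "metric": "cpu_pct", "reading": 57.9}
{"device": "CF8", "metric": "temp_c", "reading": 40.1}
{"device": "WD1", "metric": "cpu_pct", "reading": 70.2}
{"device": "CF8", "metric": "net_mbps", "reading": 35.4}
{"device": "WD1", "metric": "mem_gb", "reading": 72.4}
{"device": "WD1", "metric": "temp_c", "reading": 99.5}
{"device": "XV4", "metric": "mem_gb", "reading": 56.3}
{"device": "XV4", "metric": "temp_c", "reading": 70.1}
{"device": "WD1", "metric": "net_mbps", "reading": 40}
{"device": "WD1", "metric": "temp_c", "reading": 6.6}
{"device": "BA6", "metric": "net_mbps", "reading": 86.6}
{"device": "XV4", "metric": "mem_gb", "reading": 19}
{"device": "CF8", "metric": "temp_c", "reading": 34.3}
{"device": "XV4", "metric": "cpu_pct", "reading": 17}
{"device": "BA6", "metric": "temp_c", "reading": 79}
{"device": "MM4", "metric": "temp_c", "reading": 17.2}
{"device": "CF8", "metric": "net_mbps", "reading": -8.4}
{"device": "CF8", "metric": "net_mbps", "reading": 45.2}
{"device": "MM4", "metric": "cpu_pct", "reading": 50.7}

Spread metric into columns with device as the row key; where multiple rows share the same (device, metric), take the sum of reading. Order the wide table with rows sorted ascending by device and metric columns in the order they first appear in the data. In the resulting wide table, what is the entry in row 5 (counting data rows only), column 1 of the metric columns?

94.2

With rows sorted ascending by device, row 5 is device=XV4. metric columns in first-appearance order: cpu_pct, mem_gb, net_mbps, temp_c; column 1 is cpu_pct.
Long rows with device=XV4, metric=cpu_pct: 19.3 + 57.9 + 17 = 94.2.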